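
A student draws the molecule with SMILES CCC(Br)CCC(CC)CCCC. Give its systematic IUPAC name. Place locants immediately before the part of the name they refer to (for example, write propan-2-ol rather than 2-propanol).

The longest continuous carbon chain has 10 atoms, so the parent hydride is decane.
The numbering direction is chosen so that the substituent locant set {3,6} is lower than {5,8} at the first point of difference.
This places a bromo group at C-3; an ethyl group at C-6.
The substituents are ordered alphabetically, ignoring any di-/tri- multipliers.
Assembling the pieces gives 3-bromo-6-ethyldecane.

3-bromo-6-ethyldecane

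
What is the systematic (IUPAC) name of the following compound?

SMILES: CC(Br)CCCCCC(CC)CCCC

2-bromo-8-ethyldodecane

The parent chain contains 12 carbons (dodecane).
The numbering direction is chosen so that the substituent locant set {2,8} is lower than {5,11} at the first point of difference.
That gives a bromo group at C-2; an ethyl group at C-8.
Prefixes are listed alphabetically: bromo, ethyl.
Assembling the pieces gives 2-bromo-8-ethyldodecane.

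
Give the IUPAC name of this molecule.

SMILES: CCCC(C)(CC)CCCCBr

1-bromo-5-ethyl-5-methyloctane

The longest continuous carbon chain has 8 atoms, so the parent hydride is octane.
Number the chain so that the substituent locant set {1,5,5} is lower than {4,4,8} at the first point of difference.
With this numbering: a bromo group at C-1; an ethyl group at C-5; a methyl group at C-5.
Substituent prefixes are cited in alphabetical order (multiplying prefixes like di-/tri- are ignored for ordering).
The name is 1-bromo-5-ethyl-5-methyloctane.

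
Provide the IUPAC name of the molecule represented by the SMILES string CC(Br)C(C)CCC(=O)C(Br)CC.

The longest carbon chain that includes the carbonyl has 9 carbons, so the parent hydride is nonane.
The principal characteristic group is a ketone (C=O on an internal carbon), named with the suffix -one.
Number the chain so that numbering from this end puts the carbonyl group at C-4 rather than C-6.
That gives the carbonyl at C-4; bromo groups at C-3 and C-8; a methyl group at C-7.
Substituent prefixes are cited in alphabetical order (multiplying prefixes like di-/tri- are ignored for ordering).
Putting it together: 3,8-dibromo-7-methylnonan-4-one.

3,8-dibromo-7-methylnonan-4-one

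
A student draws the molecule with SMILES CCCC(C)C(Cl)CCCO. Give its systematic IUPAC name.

The longest chain bearing the –OH group is 8 carbons long (octane).
An alcohol (–OH) is the principal characteristic group, giving the suffix -ol.
Choose the numbering such that numbering from this end puts the hydroxyl group at C-1 rather than C-8.
With this numbering: the hydroxyl at C-1; a chloro group at C-4; a methyl group at C-5.
The substituents are ordered alphabetically, ignoring any di-/tri- multipliers.
Putting it together: 4-chloro-5-methyloctan-1-ol.

4-chloro-5-methyloctan-1-ol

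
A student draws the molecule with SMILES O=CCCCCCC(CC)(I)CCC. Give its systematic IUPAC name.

The longest carbon chain that includes the –CHO group has 10 carbons, so the parent hydride is decane.
The principal characteristic group is an aldehyde (terminal –CHO), named with the suffix -al.
Choose the numbering such that the aldehyde carbon is C-1 by definition.
With this numbering: an ethyl group at C-7; an iodo group at C-7.
Prefixes are listed alphabetically: ethyl, iodo.
The name is 7-ethyl-7-iododecanal.

7-ethyl-7-iododecanal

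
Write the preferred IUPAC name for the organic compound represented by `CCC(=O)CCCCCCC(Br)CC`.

The longest carbon chain that includes the carbonyl has 12 carbons, so the parent hydride is dodecane.
The principal characteristic group is a ketone (C=O on an internal carbon), named with the suffix -one.
Number the chain so that numbering from this end puts the carbonyl group at C-3 rather than C-10.
With this numbering: the carbonyl at C-3; a bromo group at C-10.
The name is 10-bromododecan-3-one.

10-bromododecan-3-one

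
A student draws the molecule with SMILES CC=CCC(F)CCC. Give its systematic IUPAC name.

The longest chain bearing the multiple bond is 8 carbons long (octane).
The chain contains a C=C double bond, so the unsaturation ending is -ene.
The numbering direction is chosen so that numbering from this end puts the double bond at C-2 rather than C-6.
This places the double bond between C-2 and C-3; a fluoro group at C-5.
The name is 5-fluorooct-2-ene.

5-fluorooct-2-ene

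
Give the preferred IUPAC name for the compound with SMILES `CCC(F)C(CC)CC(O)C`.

Counting along the main chain through the –OH group gives 7 carbons: the parent is heptane.
An alcohol (–OH) is the principal characteristic group, giving the suffix -ol.
Number the chain so that numbering from this end puts the hydroxyl group at C-2 rather than C-6.
This places the hydroxyl at C-2; an ethyl group at C-4; a fluoro group at C-5.
Prefixes are listed alphabetically: ethyl, fluoro.
The name is 4-ethyl-5-fluoroheptan-2-ol.

4-ethyl-5-fluoroheptan-2-ol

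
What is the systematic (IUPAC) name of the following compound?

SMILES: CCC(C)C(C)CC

3,4-dimethylhexane

The longest continuous carbon chain has 6 atoms, so the parent hydride is hexane.
Numbering from either end gives identical locants here.
That gives methyl groups at C-3 and C-4.
Assembling the pieces gives 3,4-dimethylhexane.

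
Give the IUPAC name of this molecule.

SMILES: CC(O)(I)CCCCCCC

2-iodononan-2-ol

Counting along the main chain through the –OH group gives 9 carbons: the parent is nonane.
The principal characteristic group is an alcohol (–OH), named with the suffix -ol.
Number the chain so that numbering from this end puts the hydroxyl group at C-2 rather than C-8.
This places the hydroxyl at C-2; an iodo group at C-2.
Putting it together: 2-iodononan-2-ol.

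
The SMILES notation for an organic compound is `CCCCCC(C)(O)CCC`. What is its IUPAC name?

4-methylnonan-4-ol

The longest carbon chain that includes the –OH group has 9 carbons, so the parent hydride is nonane.
The highest-priority functional group is an alcohol (–OH), so the name ends in -ol.
The numbering direction is chosen so that numbering from this end puts the hydroxyl group at C-4 rather than C-6.
That gives the hydroxyl at C-4; a methyl group at C-4.
Assembling the pieces gives 4-methylnonan-4-ol.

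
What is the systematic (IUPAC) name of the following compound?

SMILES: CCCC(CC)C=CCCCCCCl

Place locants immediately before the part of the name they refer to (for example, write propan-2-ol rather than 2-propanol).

The longest chain bearing the multiple bond is 11 carbons long (undecane).
A C=C double bond in the chain gives the infix -ene-.
Choose the numbering such that numbering from this end puts the double bond at C-5 rather than C-6.
With this numbering: the double bond between C-5 and C-6; a chloro group at C-11; an ethyl group at C-4.
Substituent prefixes are cited in alphabetical order (multiplying prefixes like di-/tri- are ignored for ordering).
The name is 11-chloro-4-ethylundec-5-ene.

11-chloro-4-ethylundec-5-ene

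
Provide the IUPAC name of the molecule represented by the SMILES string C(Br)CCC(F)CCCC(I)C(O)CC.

11-bromo-8-fluoro-4-iodoundecan-3-ol

The longest chain bearing the –OH group is 11 carbons long (undecane).
An alcohol (–OH) is the principal characteristic group, giving the suffix -ol.
Choose the numbering such that numbering from this end puts the hydroxyl group at C-3 rather than C-9.
With this numbering: the hydroxyl at C-3; a bromo group at C-11; a fluoro group at C-8; an iodo group at C-4.
Prefixes are listed alphabetically: bromo, fluoro, iodo.
The name is 11-bromo-8-fluoro-4-iodoundecan-3-ol.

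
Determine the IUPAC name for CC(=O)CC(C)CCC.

4-methylheptan-2-one

The longest chain bearing the carbonyl is 7 carbons long (heptane).
A ketone (C=O on an internal carbon) is the principal characteristic group, giving the suffix -one.
The numbering direction is chosen so that numbering from this end puts the carbonyl group at C-2 rather than C-6.
With this numbering: the carbonyl at C-2; a methyl group at C-4.
Assembling the pieces gives 4-methylheptan-2-one.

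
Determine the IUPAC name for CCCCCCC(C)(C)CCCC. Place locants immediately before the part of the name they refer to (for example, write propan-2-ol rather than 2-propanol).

The longest continuous carbon chain has 11 atoms, so the parent hydride is undecane.
The numbering direction is chosen so that the substituent locant set {5,5} is lower than {7,7} at the first point of difference.
That gives two methyl groups at C-5.
Putting it together: 5,5-dimethylundecane.

5,5-dimethylundecane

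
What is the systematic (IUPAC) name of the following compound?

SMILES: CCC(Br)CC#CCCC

7-bromonon-4-yne

The longest carbon chain that includes the multiple bond has 9 carbons, so the parent hydride is nonane.
The chain contains a C≡C triple bond, so the unsaturation ending is -yne.
Choose the numbering such that numbering from this end puts the triple bond at C-4 rather than C-5.
That gives the triple bond between C-4 and C-5; a bromo group at C-7.
Assembling the pieces gives 7-bromonon-4-yne.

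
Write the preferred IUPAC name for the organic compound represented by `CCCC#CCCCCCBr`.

The longest chain bearing the multiple bond is 10 carbons long (decane).
The chain contains a C≡C triple bond, so the unsaturation ending is -yne.
The numbering direction is chosen so that numbering from this end puts the triple bond at C-4 rather than C-6.
This places the triple bond between C-4 and C-5; a bromo group at C-10.
The name is 10-bromodec-4-yne.

10-bromodec-4-yne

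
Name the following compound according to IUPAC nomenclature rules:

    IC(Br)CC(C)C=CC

6-bromo-6-iodo-4-methylhex-2-ene

The longest carbon chain that includes the multiple bond has 6 carbons, so the parent hydride is hexane.
A C=C double bond in the chain gives the infix -ene-.
Number the chain so that numbering from this end puts the double bond at C-2 rather than C-4.
That gives the double bond between C-2 and C-3; a bromo group at C-6; an iodo group at C-6; a methyl group at C-4.
Prefixes are listed alphabetically: bromo, iodo, methyl.
Putting it together: 6-bromo-6-iodo-4-methylhex-2-ene.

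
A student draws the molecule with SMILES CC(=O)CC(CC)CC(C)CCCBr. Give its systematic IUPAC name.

The longest carbon chain that includes the carbonyl has 9 carbons, so the parent hydride is nonane.
A ketone (C=O on an internal carbon) is the principal characteristic group, giving the suffix -one.
Number the chain so that numbering from this end puts the carbonyl group at C-2 rather than C-8.
That gives the carbonyl at C-2; a bromo group at C-9; an ethyl group at C-4; a methyl group at C-6.
The substituents are ordered alphabetically, ignoring any di-/tri- multipliers.
Putting it together: 9-bromo-4-ethyl-6-methylnonan-2-one.

9-bromo-4-ethyl-6-methylnonan-2-one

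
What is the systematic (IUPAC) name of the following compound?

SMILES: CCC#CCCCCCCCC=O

dodec-9-ynal

The longest carbon chain that includes the –CHO group and the multiple bond has 12 carbons, so the parent hydride is dodecane.
The principal characteristic group is an aldehyde (terminal –CHO), named with the suffix -al.
There is one C≡C triple bond, indicated by the ending -yne.
The numbering direction is chosen so that the aldehyde carbon is C-1 by definition.
This places the triple bond between C-9 and C-10.
Putting it together: dodec-9-ynal.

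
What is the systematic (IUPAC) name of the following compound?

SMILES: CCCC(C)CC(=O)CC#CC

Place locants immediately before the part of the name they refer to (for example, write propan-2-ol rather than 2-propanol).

7-methyldec-2-yn-5-one

Counting along the main chain through the carbonyl and the multiple bond gives 10 carbons: the parent is decane.
The highest-priority functional group is a ketone (C=O on an internal carbon), so the name ends in -one.
A C≡C triple bond in the chain gives the infix -yne-.
The numbering direction is chosen so that numbering from this end puts the carbonyl group at C-5 rather than C-6.
That gives the carbonyl at C-5; the triple bond between C-2 and C-3; a methyl group at C-7.
Putting it together: 7-methyldec-2-yn-5-one.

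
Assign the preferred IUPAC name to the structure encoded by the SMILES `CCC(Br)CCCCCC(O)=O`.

The longest carbon chain that includes the –COOH group has 9 carbons, so the parent hydride is nonane.
A carboxylic acid (terminal –COOH) is the principal characteristic group, giving the suffix -oic acid.
The numbering direction is chosen so that the carboxylic acid carbon is C-1 by definition.
This places a bromo group at C-7.
The name is 7-bromononanoic acid.

7-bromononanoic acid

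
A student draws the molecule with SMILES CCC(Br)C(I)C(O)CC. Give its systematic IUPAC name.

Counting along the main chain through the –OH group gives 7 carbons: the parent is heptane.
The principal characteristic group is an alcohol (–OH), named with the suffix -ol.
Number the chain so that numbering from this end puts the hydroxyl group at C-3 rather than C-5.
That gives the hydroxyl at C-3; a bromo group at C-5; an iodo group at C-4.
Substituent prefixes are cited in alphabetical order (multiplying prefixes like di-/tri- are ignored for ordering).
Putting it together: 5-bromo-4-iodoheptan-3-ol.

5-bromo-4-iodoheptan-3-ol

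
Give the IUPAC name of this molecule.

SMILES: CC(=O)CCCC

The longest carbon chain that includes the carbonyl has 6 carbons, so the parent hydride is hexane.
The principal characteristic group is a ketone (C=O on an internal carbon), named with the suffix -one.
The numbering direction is chosen so that numbering from this end puts the carbonyl group at C-2 rather than C-5.
This places the carbonyl at C-2.
Putting it together: hexan-2-one.

hexan-2-one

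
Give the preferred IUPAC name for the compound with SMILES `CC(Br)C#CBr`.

1,3-dibromobut-1-yne

The longest chain bearing the multiple bond is 4 carbons long (butane).
The chain contains a C≡C triple bond, so the unsaturation ending is -yne.
Choose the numbering such that numbering from this end puts the triple bond at C-1 rather than C-3.
This places the triple bond between C-1 and C-2; bromo groups at C-1 and C-3.
The name is 1,3-dibromobut-1-yne.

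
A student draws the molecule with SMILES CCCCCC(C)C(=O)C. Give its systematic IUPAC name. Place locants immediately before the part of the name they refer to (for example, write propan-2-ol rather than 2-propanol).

The longest carbon chain that includes the carbonyl has 8 carbons, so the parent hydride is octane.
The highest-priority functional group is a ketone (C=O on an internal carbon), so the name ends in -one.
Choose the numbering such that numbering from this end puts the carbonyl group at C-2 rather than C-7.
This places the carbonyl at C-2; a methyl group at C-3.
Putting it together: 3-methyloctan-2-one.

3-methyloctan-2-one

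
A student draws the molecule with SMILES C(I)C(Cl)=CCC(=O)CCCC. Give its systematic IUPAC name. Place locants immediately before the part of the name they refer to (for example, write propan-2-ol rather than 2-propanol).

The longest chain bearing the carbonyl and the multiple bond is 9 carbons long (nonane).
The highest-priority functional group is a ketone (C=O on an internal carbon), so the name ends in -one.
There is one C=C double bond, indicated by the ending -ene.
The numbering direction is chosen so that numbering from this end puts the double bond at C-2 rather than C-7.
That gives the carbonyl at C-5; the double bond between C-2 and C-3; a chloro group at C-2; an iodo group at C-1.
Prefixes are listed alphabetically: chloro, iodo.
Assembling the pieces gives 2-chloro-1-iodonon-2-en-5-one.

2-chloro-1-iodonon-2-en-5-one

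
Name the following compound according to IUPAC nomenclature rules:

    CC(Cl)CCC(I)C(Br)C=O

The longest chain bearing the –CHO group is 7 carbons long (heptane).
The highest-priority functional group is an aldehyde (terminal –CHO), so the name ends in -al.
Choose the numbering such that the aldehyde carbon is C-1 by definition.
That gives a bromo group at C-2; a chloro group at C-6; an iodo group at C-3.
Prefixes are listed alphabetically: bromo, chloro, iodo.
Assembling the pieces gives 2-bromo-6-chloro-3-iodoheptanal.

2-bromo-6-chloro-3-iodoheptanal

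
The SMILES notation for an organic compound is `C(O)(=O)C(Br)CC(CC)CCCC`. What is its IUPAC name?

2-bromo-4-ethyloctanoic acid

The longest carbon chain that includes the –COOH group has 8 carbons, so the parent hydride is octane.
The principal characteristic group is a carboxylic acid (terminal –COOH), named with the suffix -oic acid.
The numbering direction is chosen so that the carboxylic acid carbon is C-1 by definition.
That gives a bromo group at C-2; an ethyl group at C-4.
Substituent prefixes are cited in alphabetical order (multiplying prefixes like di-/tri- are ignored for ordering).
The name is 2-bromo-4-ethyloctanoic acid.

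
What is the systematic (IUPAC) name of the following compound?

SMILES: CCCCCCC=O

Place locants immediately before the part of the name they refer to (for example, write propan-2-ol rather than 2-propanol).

heptanal

The longest carbon chain that includes the –CHO group has 7 carbons, so the parent hydride is heptane.
The highest-priority functional group is an aldehyde (terminal –CHO), so the name ends in -al.
Number the chain so that the aldehyde carbon is C-1 by definition.
Putting it together: heptanal.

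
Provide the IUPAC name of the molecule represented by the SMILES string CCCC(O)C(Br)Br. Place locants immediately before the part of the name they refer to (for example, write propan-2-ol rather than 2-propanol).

1,1-dibromopentan-2-ol

The longest carbon chain that includes the –OH group has 5 carbons, so the parent hydride is pentane.
The highest-priority functional group is an alcohol (–OH), so the name ends in -ol.
The numbering direction is chosen so that numbering from this end puts the hydroxyl group at C-2 rather than C-4.
With this numbering: the hydroxyl at C-2; two bromo groups at C-1.
The name is 1,1-dibromopentan-2-ol.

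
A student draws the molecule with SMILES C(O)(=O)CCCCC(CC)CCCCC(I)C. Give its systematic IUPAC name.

6-ethyl-11-iodododecanoic acid

Counting along the main chain through the –COOH group gives 12 carbons: the parent is dodecane.
The highest-priority functional group is a carboxylic acid (terminal –COOH), so the name ends in -oic acid.
Number the chain so that the carboxylic acid carbon is C-1 by definition.
This places an ethyl group at C-6; an iodo group at C-11.
Substituent prefixes are cited in alphabetical order (multiplying prefixes like di-/tri- are ignored for ordering).
The name is 6-ethyl-11-iodododecanoic acid.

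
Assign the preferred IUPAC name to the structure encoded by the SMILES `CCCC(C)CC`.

The longest continuous carbon chain has 6 atoms, so the parent hydride is hexane.
Choose the numbering such that the substituent locant set {3} is lower than {4} at the first point of difference.
With this numbering: a methyl group at C-3.
Assembling the pieces gives 3-methylhexane.

3-methylhexane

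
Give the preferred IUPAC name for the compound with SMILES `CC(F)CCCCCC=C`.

8-fluoronon-1-ene

The longest carbon chain that includes the multiple bond has 9 carbons, so the parent hydride is nonane.
A C=C double bond in the chain gives the infix -ene-.
The numbering direction is chosen so that numbering from this end puts the double bond at C-1 rather than C-8.
This places the double bond between C-1 and C-2; a fluoro group at C-8.
Putting it together: 8-fluoronon-1-ene.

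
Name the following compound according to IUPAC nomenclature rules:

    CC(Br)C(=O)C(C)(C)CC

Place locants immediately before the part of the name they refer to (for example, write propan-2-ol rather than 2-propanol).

The longest chain bearing the carbonyl is 6 carbons long (hexane).
A ketone (C=O on an internal carbon) is the principal characteristic group, giving the suffix -one.
Choose the numbering such that numbering from this end puts the carbonyl group at C-3 rather than C-4.
With this numbering: the carbonyl at C-3; a bromo group at C-2; two methyl groups at C-4.
The substituents are ordered alphabetically, ignoring any di-/tri- multipliers.
Putting it together: 2-bromo-4,4-dimethylhexan-3-one.

2-bromo-4,4-dimethylhexan-3-one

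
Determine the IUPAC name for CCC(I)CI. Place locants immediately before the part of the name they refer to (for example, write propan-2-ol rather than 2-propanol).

The parent chain contains 4 carbons (butane).
Number the chain so that the substituent locant set {1,2} is lower than {3,4} at the first point of difference.
That gives iodo groups at C-1 and C-2.
Assembling the pieces gives 1,2-diiodobutane.

1,2-diiodobutane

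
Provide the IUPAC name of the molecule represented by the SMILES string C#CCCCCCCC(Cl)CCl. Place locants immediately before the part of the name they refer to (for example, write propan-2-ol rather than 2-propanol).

The longest chain bearing the multiple bond is 10 carbons long (decane).
There is one C≡C triple bond, indicated by the ending -yne.
Number the chain so that numbering from this end puts the triple bond at C-1 rather than C-9.
This places the triple bond between C-1 and C-2; chloro groups at C-9 and C-10.
Assembling the pieces gives 9,10-dichlorodec-1-yne.

9,10-dichlorodec-1-yne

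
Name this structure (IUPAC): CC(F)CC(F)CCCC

The longest carbon chain is 8 atoms: the parent is octane.
Number the chain so that the substituent locant set {2,4} is lower than {5,7} at the first point of difference.
That gives fluoro groups at C-2 and C-4.
The name is 2,4-difluorooctane.

2,4-difluorooctane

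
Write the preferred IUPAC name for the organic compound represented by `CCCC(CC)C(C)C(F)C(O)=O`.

4-ethyl-2-fluoro-3-methylheptanoic acid

Counting along the main chain through the –COOH group gives 7 carbons: the parent is heptane.
The highest-priority functional group is a carboxylic acid (terminal –COOH), so the name ends in -oic acid.
Choose the numbering such that the carboxylic acid carbon is C-1 by definition.
With this numbering: an ethyl group at C-4; a fluoro group at C-2; a methyl group at C-3.
Prefixes are listed alphabetically: ethyl, fluoro, methyl.
Assembling the pieces gives 4-ethyl-2-fluoro-3-methylheptanoic acid.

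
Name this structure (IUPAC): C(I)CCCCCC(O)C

Counting along the main chain through the –OH group gives 8 carbons: the parent is octane.
The highest-priority functional group is an alcohol (–OH), so the name ends in -ol.
The numbering direction is chosen so that numbering from this end puts the hydroxyl group at C-2 rather than C-7.
This places the hydroxyl at C-2; an iodo group at C-8.
The name is 8-iodooctan-2-ol.

8-iodooctan-2-ol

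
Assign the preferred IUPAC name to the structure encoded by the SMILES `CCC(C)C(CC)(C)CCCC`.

4-ethyl-3,4-dimethyloctane

The longest continuous carbon chain has 8 atoms, so the parent hydride is octane.
Choose the numbering such that the substituent locant set {3,4,4} is lower than {5,5,6} at the first point of difference.
This places an ethyl group at C-4; methyl groups at C-3 and C-4.
Substituent prefixes are cited in alphabetical order (multiplying prefixes like di-/tri- are ignored for ordering).
The name is 4-ethyl-3,4-dimethyloctane.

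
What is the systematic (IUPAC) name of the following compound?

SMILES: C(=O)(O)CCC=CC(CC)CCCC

6-ethyldec-4-enoic acid

The longest chain bearing the –COOH group and the multiple bond is 10 carbons long (decane).
A carboxylic acid (terminal –COOH) is the principal characteristic group, giving the suffix -oic acid.
A C=C double bond in the chain gives the infix -ene-.
Choose the numbering such that the carboxylic acid carbon is C-1 by definition.
This places the double bond between C-4 and C-5; an ethyl group at C-6.
Assembling the pieces gives 6-ethyldec-4-enoic acid.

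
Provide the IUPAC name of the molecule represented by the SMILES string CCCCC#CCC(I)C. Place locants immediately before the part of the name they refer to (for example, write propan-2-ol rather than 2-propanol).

The longest carbon chain that includes the multiple bond has 9 carbons, so the parent hydride is nonane.
The chain contains a C≡C triple bond, so the unsaturation ending is -yne.
Choose the numbering such that numbering from this end puts the triple bond at C-4 rather than C-5.
This places the triple bond between C-4 and C-5; an iodo group at C-2.
Assembling the pieces gives 2-iodonon-4-yne.

2-iodonon-4-yne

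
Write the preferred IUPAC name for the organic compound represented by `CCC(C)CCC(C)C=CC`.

Counting along the main chain through the multiple bond gives 9 carbons: the parent is nonane.
The chain contains a C=C double bond, so the unsaturation ending is -ene.
The numbering direction is chosen so that numbering from this end puts the double bond at C-2 rather than C-7.
With this numbering: the double bond between C-2 and C-3; methyl groups at C-4 and C-7.
Putting it together: 4,7-dimethylnon-2-ene.

4,7-dimethylnon-2-ene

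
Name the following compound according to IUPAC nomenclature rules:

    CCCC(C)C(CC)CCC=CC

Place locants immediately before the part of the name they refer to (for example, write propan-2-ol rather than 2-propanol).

The longest chain bearing the multiple bond is 10 carbons long (decane).
The chain contains a C=C double bond, so the unsaturation ending is -ene.
Number the chain so that numbering from this end puts the double bond at C-2 rather than C-8.
With this numbering: the double bond between C-2 and C-3; an ethyl group at C-6; a methyl group at C-7.
Substituent prefixes are cited in alphabetical order (multiplying prefixes like di-/tri- are ignored for ordering).
The name is 6-ethyl-7-methyldec-2-ene.

6-ethyl-7-methyldec-2-ene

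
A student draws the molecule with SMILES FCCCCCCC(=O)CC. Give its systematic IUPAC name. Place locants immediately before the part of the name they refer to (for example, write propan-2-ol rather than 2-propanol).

The longest chain bearing the carbonyl is 9 carbons long (nonane).
The highest-priority functional group is a ketone (C=O on an internal carbon), so the name ends in -one.
The numbering direction is chosen so that numbering from this end puts the carbonyl group at C-3 rather than C-7.
With this numbering: the carbonyl at C-3; a fluoro group at C-9.
Assembling the pieces gives 9-fluorononan-3-one.

9-fluorononan-3-one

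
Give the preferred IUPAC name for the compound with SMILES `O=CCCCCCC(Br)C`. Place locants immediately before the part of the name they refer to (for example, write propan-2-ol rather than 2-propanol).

The longest carbon chain that includes the –CHO group has 8 carbons, so the parent hydride is octane.
An aldehyde (terminal –CHO) is the principal characteristic group, giving the suffix -al.
Number the chain so that the aldehyde carbon is C-1 by definition.
This places a bromo group at C-7.
Putting it together: 7-bromooctanal.

7-bromooctanal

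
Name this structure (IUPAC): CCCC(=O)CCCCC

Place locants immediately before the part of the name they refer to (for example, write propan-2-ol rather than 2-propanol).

nonan-4-one

Counting along the main chain through the carbonyl gives 9 carbons: the parent is nonane.
The highest-priority functional group is a ketone (C=O on an internal carbon), so the name ends in -one.
Number the chain so that numbering from this end puts the carbonyl group at C-4 rather than C-6.
With this numbering: the carbonyl at C-4.
The name is nonan-4-one.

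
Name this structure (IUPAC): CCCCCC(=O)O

The longest carbon chain that includes the –COOH group has 6 carbons, so the parent hydride is hexane.
The principal characteristic group is a carboxylic acid (terminal –COOH), named with the suffix -oic acid.
Number the chain so that the carboxylic acid carbon is C-1 by definition.
Putting it together: hexanoic acid.

hexanoic acid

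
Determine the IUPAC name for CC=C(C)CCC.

The longest carbon chain that includes the multiple bond has 6 carbons, so the parent hydride is hexane.
The chain contains a C=C double bond, so the unsaturation ending is -ene.
The numbering direction is chosen so that numbering from this end puts the double bond at C-2 rather than C-4.
This places the double bond between C-2 and C-3; a methyl group at C-3.
Putting it together: 3-methylhex-2-ene.

3-methylhex-2-ene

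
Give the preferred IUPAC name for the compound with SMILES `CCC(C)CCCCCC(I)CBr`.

The parent chain contains 10 carbons (decane).
Choose the numbering such that the substituent locant set {1,2,8} is lower than {3,9,10} at the first point of difference.
That gives a bromo group at C-1; an iodo group at C-2; a methyl group at C-8.
The substituents are ordered alphabetically, ignoring any di-/tri- multipliers.
Putting it together: 1-bromo-2-iodo-8-methyldecane.

1-bromo-2-iodo-8-methyldecane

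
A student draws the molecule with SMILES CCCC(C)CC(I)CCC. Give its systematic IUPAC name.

4-iodo-6-methylnonane

The parent chain contains 9 carbons (nonane).
Choose the numbering such that the locant sets are identical either way, so the alphabetically earlier iodo substituent takes the lower locant (4 rather than 6).
With this numbering: an iodo group at C-4; a methyl group at C-6.
Substituent prefixes are cited in alphabetical order (multiplying prefixes like di-/tri- are ignored for ordering).
The name is 4-iodo-6-methylnonane.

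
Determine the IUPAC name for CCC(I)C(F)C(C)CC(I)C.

5-fluoro-2,6-diiodo-4-methyloctane

The longest continuous carbon chain has 8 atoms, so the parent hydride is octane.
The numbering direction is chosen so that the substituent locant set {2,4,5,6} is lower than {3,4,5,7} at the first point of difference.
That gives a fluoro group at C-5; iodo groups at C-2 and C-6; a methyl group at C-4.
Substituent prefixes are cited in alphabetical order (multiplying prefixes like di-/tri- are ignored for ordering).
Assembling the pieces gives 5-fluoro-2,6-diiodo-4-methyloctane.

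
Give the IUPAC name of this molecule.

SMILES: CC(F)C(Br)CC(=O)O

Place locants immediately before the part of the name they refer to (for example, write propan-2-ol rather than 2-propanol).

The longest chain bearing the –COOH group is 5 carbons long (pentane).
The principal characteristic group is a carboxylic acid (terminal –COOH), named with the suffix -oic acid.
Choose the numbering such that the carboxylic acid carbon is C-1 by definition.
That gives a bromo group at C-3; a fluoro group at C-4.
Substituent prefixes are cited in alphabetical order (multiplying prefixes like di-/tri- are ignored for ordering).
Assembling the pieces gives 3-bromo-4-fluoropentanoic acid.

3-bromo-4-fluoropentanoic acid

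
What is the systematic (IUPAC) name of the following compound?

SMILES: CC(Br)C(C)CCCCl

5-bromo-1-chloro-4-methylhexane

The longest continuous carbon chain has 6 atoms, so the parent hydride is hexane.
The numbering direction is chosen so that the substituent locant set {1,4,5} is lower than {2,3,6} at the first point of difference.
That gives a bromo group at C-5; a chloro group at C-1; a methyl group at C-4.
Substituent prefixes are cited in alphabetical order (multiplying prefixes like di-/tri- are ignored for ordering).
The name is 5-bromo-1-chloro-4-methylhexane.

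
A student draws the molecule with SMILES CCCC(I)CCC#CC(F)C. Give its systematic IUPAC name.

2-fluoro-7-iododec-3-yne

The longest chain bearing the multiple bond is 10 carbons long (decane).
There is one C≡C triple bond, indicated by the ending -yne.
The numbering direction is chosen so that numbering from this end puts the triple bond at C-3 rather than C-7.
With this numbering: the triple bond between C-3 and C-4; a fluoro group at C-2; an iodo group at C-7.
Prefixes are listed alphabetically: fluoro, iodo.
Putting it together: 2-fluoro-7-iododec-3-yne.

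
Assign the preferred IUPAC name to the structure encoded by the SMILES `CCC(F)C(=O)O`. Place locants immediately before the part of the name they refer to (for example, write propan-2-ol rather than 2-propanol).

2-fluorobutanoic acid

The longest chain bearing the –COOH group is 4 carbons long (butane).
A carboxylic acid (terminal –COOH) is the principal characteristic group, giving the suffix -oic acid.
Choose the numbering such that the carboxylic acid carbon is C-1 by definition.
With this numbering: a fluoro group at C-2.
The name is 2-fluorobutanoic acid.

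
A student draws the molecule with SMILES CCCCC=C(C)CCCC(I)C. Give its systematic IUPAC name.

10-iodo-6-methylundec-5-ene

The longest carbon chain that includes the multiple bond has 11 carbons, so the parent hydride is undecane.
The chain contains a C=C double bond, so the unsaturation ending is -ene.
Choose the numbering such that numbering from this end puts the double bond at C-5 rather than C-6.
That gives the double bond between C-5 and C-6; an iodo group at C-10; a methyl group at C-6.
Substituent prefixes are cited in alphabetical order (multiplying prefixes like di-/tri- are ignored for ordering).
Putting it together: 10-iodo-6-methylundec-5-ene.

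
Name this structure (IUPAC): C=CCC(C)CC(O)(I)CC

The longest carbon chain that includes the –OH group and the multiple bond has 8 carbons, so the parent hydride is octane.
The principal characteristic group is an alcohol (–OH), named with the suffix -ol.
There is one C=C double bond, indicated by the ending -ene.
The numbering direction is chosen so that numbering from this end puts the hydroxyl group at C-3 rather than C-6.
This places the hydroxyl at C-3; the double bond between C-7 and C-8; an iodo group at C-3; a methyl group at C-5.
The substituents are ordered alphabetically, ignoring any di-/tri- multipliers.
The name is 3-iodo-5-methyloct-7-en-3-ol.

3-iodo-5-methyloct-7-en-3-ol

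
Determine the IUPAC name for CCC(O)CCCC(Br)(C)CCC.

7-bromo-7-methyldecan-3-ol

The longest carbon chain that includes the –OH group has 10 carbons, so the parent hydride is decane.
The highest-priority functional group is an alcohol (–OH), so the name ends in -ol.
Choose the numbering such that numbering from this end puts the hydroxyl group at C-3 rather than C-8.
This places the hydroxyl at C-3; a bromo group at C-7; a methyl group at C-7.
Substituent prefixes are cited in alphabetical order (multiplying prefixes like di-/tri- are ignored for ordering).
Assembling the pieces gives 7-bromo-7-methyldecan-3-ol.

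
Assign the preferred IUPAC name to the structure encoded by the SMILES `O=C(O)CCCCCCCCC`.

Counting along the main chain through the –COOH group gives 10 carbons: the parent is decane.
The principal characteristic group is a carboxylic acid (terminal –COOH), named with the suffix -oic acid.
Number the chain so that the carboxylic acid carbon is C-1 by definition.
Putting it together: decanoic acid.

decanoic acid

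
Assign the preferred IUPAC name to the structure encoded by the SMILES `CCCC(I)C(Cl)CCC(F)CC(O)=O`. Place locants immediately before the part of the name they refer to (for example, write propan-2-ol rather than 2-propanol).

The longest carbon chain that includes the –COOH group has 10 carbons, so the parent hydride is decane.
A carboxylic acid (terminal –COOH) is the principal characteristic group, giving the suffix -oic acid.
The numbering direction is chosen so that the carboxylic acid carbon is C-1 by definition.
That gives a chloro group at C-6; a fluoro group at C-3; an iodo group at C-7.
Substituent prefixes are cited in alphabetical order (multiplying prefixes like di-/tri- are ignored for ordering).
Putting it together: 6-chloro-3-fluoro-7-iododecanoic acid.

6-chloro-3-fluoro-7-iododecanoic acid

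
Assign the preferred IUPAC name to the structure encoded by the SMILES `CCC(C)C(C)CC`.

3,4-dimethylhexane

The longest continuous carbon chain has 6 atoms, so the parent hydride is hexane.
Numbering from either end gives identical locants here.
This places methyl groups at C-3 and C-4.
The name is 3,4-dimethylhexane.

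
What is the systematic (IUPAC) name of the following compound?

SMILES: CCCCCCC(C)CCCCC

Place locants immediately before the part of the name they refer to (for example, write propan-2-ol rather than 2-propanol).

The longest continuous carbon chain has 12 atoms, so the parent hydride is dodecane.
The numbering direction is chosen so that the substituent locant set {6} is lower than {7} at the first point of difference.
This places a methyl group at C-6.
Putting it together: 6-methyldodecane.

6-methyldodecane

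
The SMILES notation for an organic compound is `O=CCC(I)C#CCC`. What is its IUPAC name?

3-iodohept-4-ynal

The longest carbon chain that includes the –CHO group and the multiple bond has 7 carbons, so the parent hydride is heptane.
The principal characteristic group is an aldehyde (terminal –CHO), named with the suffix -al.
There is one C≡C triple bond, indicated by the ending -yne.
Choose the numbering such that the aldehyde carbon is C-1 by definition.
That gives the triple bond between C-4 and C-5; an iodo group at C-3.
Putting it together: 3-iodohept-4-ynal.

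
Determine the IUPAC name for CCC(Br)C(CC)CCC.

The parent chain contains 7 carbons (heptane).
The numbering direction is chosen so that the substituent locant set {3,4} is lower than {4,5} at the first point of difference.
This places a bromo group at C-3; an ethyl group at C-4.
Prefixes are listed alphabetically: bromo, ethyl.
Assembling the pieces gives 3-bromo-4-ethylheptane.

3-bromo-4-ethylheptane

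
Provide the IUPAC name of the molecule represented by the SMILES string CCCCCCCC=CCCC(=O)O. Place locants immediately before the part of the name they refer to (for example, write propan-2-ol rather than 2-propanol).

Counting along the main chain through the –COOH group and the multiple bond gives 12 carbons: the parent is dodecane.
The highest-priority functional group is a carboxylic acid (terminal –COOH), so the name ends in -oic acid.
The chain contains a C=C double bond, so the unsaturation ending is -ene.
Choose the numbering such that the carboxylic acid carbon is C-1 by definition.
With this numbering: the double bond between C-4 and C-5.
The name is dodec-4-enoic acid.

dodec-4-enoic acid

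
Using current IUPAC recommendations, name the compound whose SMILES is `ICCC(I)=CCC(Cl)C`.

6-chloro-1,3-diiodohept-3-ene

The longest chain bearing the multiple bond is 7 carbons long (heptane).
The chain contains a C=C double bond, so the unsaturation ending is -ene.
Choose the numbering such that numbering from this end puts the double bond at C-3 rather than C-4.
That gives the double bond between C-3 and C-4; a chloro group at C-6; iodo groups at C-1 and C-3.
Substituent prefixes are cited in alphabetical order (multiplying prefixes like di-/tri- are ignored for ordering).
The name is 6-chloro-1,3-diiodohept-3-ene.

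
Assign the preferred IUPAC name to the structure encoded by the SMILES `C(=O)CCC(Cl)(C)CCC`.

The longest chain bearing the –CHO group is 7 carbons long (heptane).
An aldehyde (terminal –CHO) is the principal characteristic group, giving the suffix -al.
The numbering direction is chosen so that the aldehyde carbon is C-1 by definition.
That gives a chloro group at C-4; a methyl group at C-4.
Prefixes are listed alphabetically: chloro, methyl.
Assembling the pieces gives 4-chloro-4-methylheptanal.

4-chloro-4-methylheptanal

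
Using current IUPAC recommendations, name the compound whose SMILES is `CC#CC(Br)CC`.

4-bromohex-2-yne

The longest chain bearing the multiple bond is 6 carbons long (hexane).
The chain contains a C≡C triple bond, so the unsaturation ending is -yne.
Choose the numbering such that numbering from this end puts the triple bond at C-2 rather than C-4.
This places the triple bond between C-2 and C-3; a bromo group at C-4.
Putting it together: 4-bromohex-2-yne.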